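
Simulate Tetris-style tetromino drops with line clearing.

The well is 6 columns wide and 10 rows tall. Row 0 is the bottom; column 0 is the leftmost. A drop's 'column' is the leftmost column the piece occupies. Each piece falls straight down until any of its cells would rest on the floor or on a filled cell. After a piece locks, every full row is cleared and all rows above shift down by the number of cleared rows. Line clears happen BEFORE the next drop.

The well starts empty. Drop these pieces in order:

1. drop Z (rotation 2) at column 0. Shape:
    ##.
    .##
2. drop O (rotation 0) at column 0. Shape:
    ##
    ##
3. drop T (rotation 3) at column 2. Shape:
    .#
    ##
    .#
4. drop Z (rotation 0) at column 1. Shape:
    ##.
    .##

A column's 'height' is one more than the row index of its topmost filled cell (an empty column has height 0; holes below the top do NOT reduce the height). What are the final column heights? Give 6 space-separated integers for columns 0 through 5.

Answer: 4 5 5 4 0 0

Derivation:
Drop 1: Z rot2 at col 0 lands with bottom-row=0; cleared 0 line(s) (total 0); column heights now [2 2 1 0 0 0], max=2
Drop 2: O rot0 at col 0 lands with bottom-row=2; cleared 0 line(s) (total 0); column heights now [4 4 1 0 0 0], max=4
Drop 3: T rot3 at col 2 lands with bottom-row=0; cleared 0 line(s) (total 0); column heights now [4 4 2 3 0 0], max=4
Drop 4: Z rot0 at col 1 lands with bottom-row=3; cleared 0 line(s) (total 0); column heights now [4 5 5 4 0 0], max=5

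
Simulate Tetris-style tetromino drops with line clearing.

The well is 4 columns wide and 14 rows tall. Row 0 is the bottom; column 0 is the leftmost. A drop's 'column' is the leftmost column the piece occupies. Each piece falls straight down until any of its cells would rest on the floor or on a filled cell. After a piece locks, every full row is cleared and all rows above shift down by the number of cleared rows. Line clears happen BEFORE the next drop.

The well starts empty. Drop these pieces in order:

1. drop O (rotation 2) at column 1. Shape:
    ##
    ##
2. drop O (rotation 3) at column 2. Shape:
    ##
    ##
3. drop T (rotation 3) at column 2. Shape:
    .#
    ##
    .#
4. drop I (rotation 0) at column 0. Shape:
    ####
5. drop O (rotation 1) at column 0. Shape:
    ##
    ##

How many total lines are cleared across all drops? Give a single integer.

Drop 1: O rot2 at col 1 lands with bottom-row=0; cleared 0 line(s) (total 0); column heights now [0 2 2 0], max=2
Drop 2: O rot3 at col 2 lands with bottom-row=2; cleared 0 line(s) (total 0); column heights now [0 2 4 4], max=4
Drop 3: T rot3 at col 2 lands with bottom-row=4; cleared 0 line(s) (total 0); column heights now [0 2 6 7], max=7
Drop 4: I rot0 at col 0 lands with bottom-row=7; cleared 1 line(s) (total 1); column heights now [0 2 6 7], max=7
Drop 5: O rot1 at col 0 lands with bottom-row=2; cleared 2 line(s) (total 3); column heights now [0 2 4 5], max=5

Answer: 3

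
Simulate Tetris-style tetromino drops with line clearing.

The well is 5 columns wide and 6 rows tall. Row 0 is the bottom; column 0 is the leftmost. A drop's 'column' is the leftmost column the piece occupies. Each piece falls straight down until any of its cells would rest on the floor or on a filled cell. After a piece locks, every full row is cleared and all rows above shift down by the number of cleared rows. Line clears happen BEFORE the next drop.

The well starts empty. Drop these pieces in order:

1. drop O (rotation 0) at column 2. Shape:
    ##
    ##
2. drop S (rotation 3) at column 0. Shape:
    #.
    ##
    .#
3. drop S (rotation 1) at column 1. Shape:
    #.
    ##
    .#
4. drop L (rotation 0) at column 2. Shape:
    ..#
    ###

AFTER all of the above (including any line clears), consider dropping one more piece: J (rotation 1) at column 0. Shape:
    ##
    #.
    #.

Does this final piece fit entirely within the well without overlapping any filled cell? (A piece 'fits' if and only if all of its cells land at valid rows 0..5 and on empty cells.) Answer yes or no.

Answer: yes

Derivation:
Drop 1: O rot0 at col 2 lands with bottom-row=0; cleared 0 line(s) (total 0); column heights now [0 0 2 2 0], max=2
Drop 2: S rot3 at col 0 lands with bottom-row=0; cleared 0 line(s) (total 0); column heights now [3 2 2 2 0], max=3
Drop 3: S rot1 at col 1 lands with bottom-row=2; cleared 0 line(s) (total 0); column heights now [3 5 4 2 0], max=5
Drop 4: L rot0 at col 2 lands with bottom-row=4; cleared 0 line(s) (total 0); column heights now [3 5 5 5 6], max=6
Test piece J rot1 at col 0 (width 2): heights before test = [3 5 5 5 6]; fits = True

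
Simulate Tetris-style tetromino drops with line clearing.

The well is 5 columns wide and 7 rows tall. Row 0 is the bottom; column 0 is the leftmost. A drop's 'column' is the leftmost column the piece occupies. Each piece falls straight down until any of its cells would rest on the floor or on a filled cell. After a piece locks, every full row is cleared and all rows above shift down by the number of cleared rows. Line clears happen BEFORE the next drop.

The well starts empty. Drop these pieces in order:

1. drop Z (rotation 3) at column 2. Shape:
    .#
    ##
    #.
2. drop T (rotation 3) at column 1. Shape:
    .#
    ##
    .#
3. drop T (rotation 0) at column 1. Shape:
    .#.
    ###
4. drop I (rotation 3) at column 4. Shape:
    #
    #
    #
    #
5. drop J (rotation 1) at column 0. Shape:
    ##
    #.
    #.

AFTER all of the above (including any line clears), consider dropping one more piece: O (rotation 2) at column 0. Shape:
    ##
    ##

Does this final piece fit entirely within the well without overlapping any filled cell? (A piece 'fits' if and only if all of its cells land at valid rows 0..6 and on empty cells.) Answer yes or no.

Answer: no

Derivation:
Drop 1: Z rot3 at col 2 lands with bottom-row=0; cleared 0 line(s) (total 0); column heights now [0 0 2 3 0], max=3
Drop 2: T rot3 at col 1 lands with bottom-row=2; cleared 0 line(s) (total 0); column heights now [0 4 5 3 0], max=5
Drop 3: T rot0 at col 1 lands with bottom-row=5; cleared 0 line(s) (total 0); column heights now [0 6 7 6 0], max=7
Drop 4: I rot3 at col 4 lands with bottom-row=0; cleared 0 line(s) (total 0); column heights now [0 6 7 6 4], max=7
Drop 5: J rot1 at col 0 lands with bottom-row=4; cleared 0 line(s) (total 0); column heights now [7 7 7 6 4], max=7
Test piece O rot2 at col 0 (width 2): heights before test = [7 7 7 6 4]; fits = False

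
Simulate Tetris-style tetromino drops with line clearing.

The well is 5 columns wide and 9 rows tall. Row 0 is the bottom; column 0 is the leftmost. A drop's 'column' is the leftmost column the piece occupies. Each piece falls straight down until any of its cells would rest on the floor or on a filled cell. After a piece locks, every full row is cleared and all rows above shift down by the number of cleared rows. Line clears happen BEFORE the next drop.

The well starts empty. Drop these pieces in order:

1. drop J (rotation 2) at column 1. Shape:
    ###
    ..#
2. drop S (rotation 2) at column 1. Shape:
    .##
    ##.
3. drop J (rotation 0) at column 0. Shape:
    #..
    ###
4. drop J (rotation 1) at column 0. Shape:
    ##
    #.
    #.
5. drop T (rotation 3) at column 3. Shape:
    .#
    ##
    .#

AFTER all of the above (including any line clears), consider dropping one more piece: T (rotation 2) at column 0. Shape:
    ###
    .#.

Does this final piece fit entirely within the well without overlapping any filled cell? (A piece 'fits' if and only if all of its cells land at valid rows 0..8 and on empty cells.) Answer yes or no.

Drop 1: J rot2 at col 1 lands with bottom-row=0; cleared 0 line(s) (total 0); column heights now [0 2 2 2 0], max=2
Drop 2: S rot2 at col 1 lands with bottom-row=2; cleared 0 line(s) (total 0); column heights now [0 3 4 4 0], max=4
Drop 3: J rot0 at col 0 lands with bottom-row=4; cleared 0 line(s) (total 0); column heights now [6 5 5 4 0], max=6
Drop 4: J rot1 at col 0 lands with bottom-row=6; cleared 0 line(s) (total 0); column heights now [9 9 5 4 0], max=9
Drop 5: T rot3 at col 3 lands with bottom-row=3; cleared 1 line(s) (total 1); column heights now [8 8 4 4 5], max=8
Test piece T rot2 at col 0 (width 3): heights before test = [8 8 4 4 5]; fits = False

Answer: no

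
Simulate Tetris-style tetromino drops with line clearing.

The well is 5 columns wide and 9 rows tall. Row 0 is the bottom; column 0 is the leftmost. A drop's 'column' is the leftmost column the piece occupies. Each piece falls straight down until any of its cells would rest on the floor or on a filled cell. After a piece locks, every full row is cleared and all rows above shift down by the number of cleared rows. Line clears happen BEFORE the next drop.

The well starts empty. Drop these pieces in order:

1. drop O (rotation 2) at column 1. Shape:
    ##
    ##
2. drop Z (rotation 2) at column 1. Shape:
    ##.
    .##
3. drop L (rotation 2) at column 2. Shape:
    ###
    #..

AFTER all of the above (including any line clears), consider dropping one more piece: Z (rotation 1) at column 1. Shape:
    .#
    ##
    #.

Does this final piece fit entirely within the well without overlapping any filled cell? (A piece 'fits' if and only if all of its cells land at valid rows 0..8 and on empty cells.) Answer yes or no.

Answer: yes

Derivation:
Drop 1: O rot2 at col 1 lands with bottom-row=0; cleared 0 line(s) (total 0); column heights now [0 2 2 0 0], max=2
Drop 2: Z rot2 at col 1 lands with bottom-row=2; cleared 0 line(s) (total 0); column heights now [0 4 4 3 0], max=4
Drop 3: L rot2 at col 2 lands with bottom-row=4; cleared 0 line(s) (total 0); column heights now [0 4 6 6 6], max=6
Test piece Z rot1 at col 1 (width 2): heights before test = [0 4 6 6 6]; fits = True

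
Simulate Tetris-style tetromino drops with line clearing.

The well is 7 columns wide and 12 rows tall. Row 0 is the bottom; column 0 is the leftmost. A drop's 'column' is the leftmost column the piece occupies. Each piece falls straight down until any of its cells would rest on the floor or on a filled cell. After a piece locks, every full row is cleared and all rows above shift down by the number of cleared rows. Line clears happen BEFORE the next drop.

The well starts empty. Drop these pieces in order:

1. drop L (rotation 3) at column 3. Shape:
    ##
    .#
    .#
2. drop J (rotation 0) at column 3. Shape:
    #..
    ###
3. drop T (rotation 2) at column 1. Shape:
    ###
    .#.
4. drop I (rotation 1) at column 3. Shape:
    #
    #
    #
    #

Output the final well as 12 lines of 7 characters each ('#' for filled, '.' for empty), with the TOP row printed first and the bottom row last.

Drop 1: L rot3 at col 3 lands with bottom-row=0; cleared 0 line(s) (total 0); column heights now [0 0 0 3 3 0 0], max=3
Drop 2: J rot0 at col 3 lands with bottom-row=3; cleared 0 line(s) (total 0); column heights now [0 0 0 5 4 4 0], max=5
Drop 3: T rot2 at col 1 lands with bottom-row=4; cleared 0 line(s) (total 0); column heights now [0 6 6 6 4 4 0], max=6
Drop 4: I rot1 at col 3 lands with bottom-row=6; cleared 0 line(s) (total 0); column heights now [0 6 6 10 4 4 0], max=10

Answer: .......
.......
...#...
...#...
...#...
...#...
.###...
..##...
...###.
...##..
....#..
....#..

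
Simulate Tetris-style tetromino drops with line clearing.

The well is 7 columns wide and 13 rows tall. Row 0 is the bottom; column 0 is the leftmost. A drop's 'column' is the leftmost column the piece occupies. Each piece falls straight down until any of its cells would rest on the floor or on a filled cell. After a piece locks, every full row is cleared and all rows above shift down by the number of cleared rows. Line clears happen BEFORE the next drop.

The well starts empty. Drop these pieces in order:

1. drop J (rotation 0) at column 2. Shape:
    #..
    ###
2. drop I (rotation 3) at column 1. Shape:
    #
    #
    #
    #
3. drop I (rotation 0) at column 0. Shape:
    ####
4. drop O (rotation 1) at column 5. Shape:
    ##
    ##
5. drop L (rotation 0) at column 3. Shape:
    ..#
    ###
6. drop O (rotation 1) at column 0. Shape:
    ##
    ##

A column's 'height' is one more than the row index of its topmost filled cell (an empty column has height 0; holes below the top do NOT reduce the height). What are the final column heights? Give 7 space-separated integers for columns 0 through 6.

Drop 1: J rot0 at col 2 lands with bottom-row=0; cleared 0 line(s) (total 0); column heights now [0 0 2 1 1 0 0], max=2
Drop 2: I rot3 at col 1 lands with bottom-row=0; cleared 0 line(s) (total 0); column heights now [0 4 2 1 1 0 0], max=4
Drop 3: I rot0 at col 0 lands with bottom-row=4; cleared 0 line(s) (total 0); column heights now [5 5 5 5 1 0 0], max=5
Drop 4: O rot1 at col 5 lands with bottom-row=0; cleared 0 line(s) (total 0); column heights now [5 5 5 5 1 2 2], max=5
Drop 5: L rot0 at col 3 lands with bottom-row=5; cleared 0 line(s) (total 0); column heights now [5 5 5 6 6 7 2], max=7
Drop 6: O rot1 at col 0 lands with bottom-row=5; cleared 0 line(s) (total 0); column heights now [7 7 5 6 6 7 2], max=7

Answer: 7 7 5 6 6 7 2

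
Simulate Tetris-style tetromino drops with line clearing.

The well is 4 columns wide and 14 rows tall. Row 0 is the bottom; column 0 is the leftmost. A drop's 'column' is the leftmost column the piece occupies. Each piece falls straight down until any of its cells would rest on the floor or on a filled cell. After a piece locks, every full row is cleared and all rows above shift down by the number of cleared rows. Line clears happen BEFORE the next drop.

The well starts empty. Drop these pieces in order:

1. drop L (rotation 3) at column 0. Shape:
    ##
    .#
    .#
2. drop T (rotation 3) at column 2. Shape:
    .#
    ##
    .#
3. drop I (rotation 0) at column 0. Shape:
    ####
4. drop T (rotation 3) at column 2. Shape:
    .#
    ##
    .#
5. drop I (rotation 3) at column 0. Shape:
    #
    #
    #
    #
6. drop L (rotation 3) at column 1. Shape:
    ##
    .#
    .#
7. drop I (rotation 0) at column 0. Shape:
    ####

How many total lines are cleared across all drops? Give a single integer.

Drop 1: L rot3 at col 0 lands with bottom-row=0; cleared 0 line(s) (total 0); column heights now [3 3 0 0], max=3
Drop 2: T rot3 at col 2 lands with bottom-row=0; cleared 0 line(s) (total 0); column heights now [3 3 2 3], max=3
Drop 3: I rot0 at col 0 lands with bottom-row=3; cleared 1 line(s) (total 1); column heights now [3 3 2 3], max=3
Drop 4: T rot3 at col 2 lands with bottom-row=3; cleared 0 line(s) (total 1); column heights now [3 3 5 6], max=6
Drop 5: I rot3 at col 0 lands with bottom-row=3; cleared 0 line(s) (total 1); column heights now [7 3 5 6], max=7
Drop 6: L rot3 at col 1 lands with bottom-row=5; cleared 0 line(s) (total 1); column heights now [7 8 8 6], max=8
Drop 7: I rot0 at col 0 lands with bottom-row=8; cleared 1 line(s) (total 2); column heights now [7 8 8 6], max=8

Answer: 2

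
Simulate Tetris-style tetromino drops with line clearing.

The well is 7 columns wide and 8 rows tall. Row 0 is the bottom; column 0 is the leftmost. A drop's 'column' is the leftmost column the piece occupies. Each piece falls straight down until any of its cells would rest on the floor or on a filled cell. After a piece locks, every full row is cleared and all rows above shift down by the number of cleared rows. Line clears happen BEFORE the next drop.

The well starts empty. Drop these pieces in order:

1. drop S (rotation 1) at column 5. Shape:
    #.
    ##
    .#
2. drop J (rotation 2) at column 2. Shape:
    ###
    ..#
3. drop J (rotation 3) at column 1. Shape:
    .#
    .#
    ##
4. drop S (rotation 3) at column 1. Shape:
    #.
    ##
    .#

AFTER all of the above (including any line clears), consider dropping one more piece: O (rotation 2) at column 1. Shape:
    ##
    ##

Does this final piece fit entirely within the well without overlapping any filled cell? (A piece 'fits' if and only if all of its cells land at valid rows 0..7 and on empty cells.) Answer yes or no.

Drop 1: S rot1 at col 5 lands with bottom-row=0; cleared 0 line(s) (total 0); column heights now [0 0 0 0 0 3 2], max=3
Drop 2: J rot2 at col 2 lands with bottom-row=0; cleared 0 line(s) (total 0); column heights now [0 0 2 2 2 3 2], max=3
Drop 3: J rot3 at col 1 lands with bottom-row=2; cleared 0 line(s) (total 0); column heights now [0 3 5 2 2 3 2], max=5
Drop 4: S rot3 at col 1 lands with bottom-row=5; cleared 0 line(s) (total 0); column heights now [0 8 7 2 2 3 2], max=8
Test piece O rot2 at col 1 (width 2): heights before test = [0 8 7 2 2 3 2]; fits = False

Answer: no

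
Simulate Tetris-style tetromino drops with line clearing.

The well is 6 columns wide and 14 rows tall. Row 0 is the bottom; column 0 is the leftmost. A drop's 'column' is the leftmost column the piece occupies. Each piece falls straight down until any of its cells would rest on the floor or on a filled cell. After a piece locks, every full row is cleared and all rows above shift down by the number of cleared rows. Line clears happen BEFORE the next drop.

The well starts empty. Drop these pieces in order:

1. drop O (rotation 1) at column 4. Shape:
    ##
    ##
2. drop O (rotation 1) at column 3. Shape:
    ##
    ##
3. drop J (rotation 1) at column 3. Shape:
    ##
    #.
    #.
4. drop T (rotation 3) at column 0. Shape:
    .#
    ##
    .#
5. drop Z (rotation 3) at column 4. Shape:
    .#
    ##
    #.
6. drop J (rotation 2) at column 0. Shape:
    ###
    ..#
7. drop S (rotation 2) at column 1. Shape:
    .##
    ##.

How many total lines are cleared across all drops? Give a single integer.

Answer: 0

Derivation:
Drop 1: O rot1 at col 4 lands with bottom-row=0; cleared 0 line(s) (total 0); column heights now [0 0 0 0 2 2], max=2
Drop 2: O rot1 at col 3 lands with bottom-row=2; cleared 0 line(s) (total 0); column heights now [0 0 0 4 4 2], max=4
Drop 3: J rot1 at col 3 lands with bottom-row=4; cleared 0 line(s) (total 0); column heights now [0 0 0 7 7 2], max=7
Drop 4: T rot3 at col 0 lands with bottom-row=0; cleared 0 line(s) (total 0); column heights now [2 3 0 7 7 2], max=7
Drop 5: Z rot3 at col 4 lands with bottom-row=7; cleared 0 line(s) (total 0); column heights now [2 3 0 7 9 10], max=10
Drop 6: J rot2 at col 0 lands with bottom-row=2; cleared 0 line(s) (total 0); column heights now [4 4 4 7 9 10], max=10
Drop 7: S rot2 at col 1 lands with bottom-row=6; cleared 0 line(s) (total 0); column heights now [4 7 8 8 9 10], max=10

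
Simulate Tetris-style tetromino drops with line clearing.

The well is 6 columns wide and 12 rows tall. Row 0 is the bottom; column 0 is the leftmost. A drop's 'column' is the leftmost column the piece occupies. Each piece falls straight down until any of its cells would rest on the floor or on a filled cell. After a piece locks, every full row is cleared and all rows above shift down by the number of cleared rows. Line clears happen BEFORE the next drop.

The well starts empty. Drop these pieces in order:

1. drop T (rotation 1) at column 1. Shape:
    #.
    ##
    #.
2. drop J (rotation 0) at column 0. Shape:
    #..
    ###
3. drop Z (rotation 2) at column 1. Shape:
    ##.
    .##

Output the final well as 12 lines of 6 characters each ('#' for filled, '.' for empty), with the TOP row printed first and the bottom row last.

Drop 1: T rot1 at col 1 lands with bottom-row=0; cleared 0 line(s) (total 0); column heights now [0 3 2 0 0 0], max=3
Drop 2: J rot0 at col 0 lands with bottom-row=3; cleared 0 line(s) (total 0); column heights now [5 4 4 0 0 0], max=5
Drop 3: Z rot2 at col 1 lands with bottom-row=4; cleared 0 line(s) (total 0); column heights now [5 6 6 5 0 0], max=6

Answer: ......
......
......
......
......
......
.##...
#.##..
###...
.#....
.##...
.#....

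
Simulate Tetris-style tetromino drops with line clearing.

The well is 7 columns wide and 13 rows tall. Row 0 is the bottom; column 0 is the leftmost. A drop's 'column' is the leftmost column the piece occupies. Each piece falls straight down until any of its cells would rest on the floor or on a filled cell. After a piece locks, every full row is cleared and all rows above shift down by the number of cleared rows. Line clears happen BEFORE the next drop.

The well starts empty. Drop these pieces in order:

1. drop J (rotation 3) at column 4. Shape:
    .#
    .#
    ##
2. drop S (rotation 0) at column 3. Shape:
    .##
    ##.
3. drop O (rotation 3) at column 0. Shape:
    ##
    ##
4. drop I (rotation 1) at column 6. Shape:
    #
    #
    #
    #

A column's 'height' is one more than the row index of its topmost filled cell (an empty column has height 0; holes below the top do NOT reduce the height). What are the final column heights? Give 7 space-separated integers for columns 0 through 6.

Answer: 2 2 0 3 4 4 4

Derivation:
Drop 1: J rot3 at col 4 lands with bottom-row=0; cleared 0 line(s) (total 0); column heights now [0 0 0 0 1 3 0], max=3
Drop 2: S rot0 at col 3 lands with bottom-row=2; cleared 0 line(s) (total 0); column heights now [0 0 0 3 4 4 0], max=4
Drop 3: O rot3 at col 0 lands with bottom-row=0; cleared 0 line(s) (total 0); column heights now [2 2 0 3 4 4 0], max=4
Drop 4: I rot1 at col 6 lands with bottom-row=0; cleared 0 line(s) (total 0); column heights now [2 2 0 3 4 4 4], max=4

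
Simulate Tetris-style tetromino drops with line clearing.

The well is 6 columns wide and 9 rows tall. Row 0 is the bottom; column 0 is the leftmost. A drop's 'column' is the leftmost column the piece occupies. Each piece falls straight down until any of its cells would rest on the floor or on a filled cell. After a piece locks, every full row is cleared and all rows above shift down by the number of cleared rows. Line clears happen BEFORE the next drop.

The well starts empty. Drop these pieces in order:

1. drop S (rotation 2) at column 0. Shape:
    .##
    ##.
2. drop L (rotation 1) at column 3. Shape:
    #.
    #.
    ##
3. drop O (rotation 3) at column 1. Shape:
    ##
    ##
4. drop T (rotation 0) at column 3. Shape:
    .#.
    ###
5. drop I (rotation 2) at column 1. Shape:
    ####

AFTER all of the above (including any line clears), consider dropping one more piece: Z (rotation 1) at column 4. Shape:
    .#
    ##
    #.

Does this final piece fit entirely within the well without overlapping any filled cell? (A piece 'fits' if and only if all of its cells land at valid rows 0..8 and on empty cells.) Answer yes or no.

Drop 1: S rot2 at col 0 lands with bottom-row=0; cleared 0 line(s) (total 0); column heights now [1 2 2 0 0 0], max=2
Drop 2: L rot1 at col 3 lands with bottom-row=0; cleared 0 line(s) (total 0); column heights now [1 2 2 3 1 0], max=3
Drop 3: O rot3 at col 1 lands with bottom-row=2; cleared 0 line(s) (total 0); column heights now [1 4 4 3 1 0], max=4
Drop 4: T rot0 at col 3 lands with bottom-row=3; cleared 0 line(s) (total 0); column heights now [1 4 4 4 5 4], max=5
Drop 5: I rot2 at col 1 lands with bottom-row=5; cleared 0 line(s) (total 0); column heights now [1 6 6 6 6 4], max=6
Test piece Z rot1 at col 4 (width 2): heights before test = [1 6 6 6 6 4]; fits = True

Answer: yes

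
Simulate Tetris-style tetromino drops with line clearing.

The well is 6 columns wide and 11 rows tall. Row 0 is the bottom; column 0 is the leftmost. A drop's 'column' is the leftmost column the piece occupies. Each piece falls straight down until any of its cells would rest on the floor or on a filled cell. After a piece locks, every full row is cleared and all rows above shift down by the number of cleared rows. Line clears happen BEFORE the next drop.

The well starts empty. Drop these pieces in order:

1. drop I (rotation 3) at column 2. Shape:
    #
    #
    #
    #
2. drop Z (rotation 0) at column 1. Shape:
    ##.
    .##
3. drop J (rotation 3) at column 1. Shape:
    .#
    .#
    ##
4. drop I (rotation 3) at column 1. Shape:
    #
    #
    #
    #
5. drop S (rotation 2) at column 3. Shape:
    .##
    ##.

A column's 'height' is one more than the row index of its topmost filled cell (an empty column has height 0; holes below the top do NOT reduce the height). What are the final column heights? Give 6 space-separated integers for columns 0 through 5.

Drop 1: I rot3 at col 2 lands with bottom-row=0; cleared 0 line(s) (total 0); column heights now [0 0 4 0 0 0], max=4
Drop 2: Z rot0 at col 1 lands with bottom-row=4; cleared 0 line(s) (total 0); column heights now [0 6 6 5 0 0], max=6
Drop 3: J rot3 at col 1 lands with bottom-row=6; cleared 0 line(s) (total 0); column heights now [0 7 9 5 0 0], max=9
Drop 4: I rot3 at col 1 lands with bottom-row=7; cleared 0 line(s) (total 0); column heights now [0 11 9 5 0 0], max=11
Drop 5: S rot2 at col 3 lands with bottom-row=5; cleared 0 line(s) (total 0); column heights now [0 11 9 6 7 7], max=11

Answer: 0 11 9 6 7 7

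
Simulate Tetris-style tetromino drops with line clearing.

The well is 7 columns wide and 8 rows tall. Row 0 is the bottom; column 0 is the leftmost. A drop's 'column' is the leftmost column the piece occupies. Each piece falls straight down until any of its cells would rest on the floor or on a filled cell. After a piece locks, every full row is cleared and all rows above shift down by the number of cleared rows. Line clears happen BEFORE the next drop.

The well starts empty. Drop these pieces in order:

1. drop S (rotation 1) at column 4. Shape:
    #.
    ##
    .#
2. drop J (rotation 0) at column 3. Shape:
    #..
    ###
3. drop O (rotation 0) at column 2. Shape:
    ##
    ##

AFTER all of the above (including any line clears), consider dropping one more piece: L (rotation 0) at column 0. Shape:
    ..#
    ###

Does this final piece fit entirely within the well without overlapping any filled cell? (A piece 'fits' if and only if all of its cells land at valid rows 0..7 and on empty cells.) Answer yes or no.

Drop 1: S rot1 at col 4 lands with bottom-row=0; cleared 0 line(s) (total 0); column heights now [0 0 0 0 3 2 0], max=3
Drop 2: J rot0 at col 3 lands with bottom-row=3; cleared 0 line(s) (total 0); column heights now [0 0 0 5 4 4 0], max=5
Drop 3: O rot0 at col 2 lands with bottom-row=5; cleared 0 line(s) (total 0); column heights now [0 0 7 7 4 4 0], max=7
Test piece L rot0 at col 0 (width 3): heights before test = [0 0 7 7 4 4 0]; fits = False

Answer: no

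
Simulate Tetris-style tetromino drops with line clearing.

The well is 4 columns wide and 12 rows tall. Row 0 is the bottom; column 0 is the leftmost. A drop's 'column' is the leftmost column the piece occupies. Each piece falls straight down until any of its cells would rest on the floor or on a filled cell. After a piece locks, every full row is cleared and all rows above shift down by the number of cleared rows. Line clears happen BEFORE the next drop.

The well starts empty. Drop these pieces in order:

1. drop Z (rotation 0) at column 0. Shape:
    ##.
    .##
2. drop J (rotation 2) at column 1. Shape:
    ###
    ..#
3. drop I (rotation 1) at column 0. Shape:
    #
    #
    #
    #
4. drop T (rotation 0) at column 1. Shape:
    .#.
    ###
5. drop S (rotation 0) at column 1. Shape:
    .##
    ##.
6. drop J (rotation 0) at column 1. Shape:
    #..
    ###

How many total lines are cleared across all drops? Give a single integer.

Answer: 2

Derivation:
Drop 1: Z rot0 at col 0 lands with bottom-row=0; cleared 0 line(s) (total 0); column heights now [2 2 1 0], max=2
Drop 2: J rot2 at col 1 lands with bottom-row=1; cleared 0 line(s) (total 0); column heights now [2 3 3 3], max=3
Drop 3: I rot1 at col 0 lands with bottom-row=2; cleared 1 line(s) (total 1); column heights now [5 2 1 2], max=5
Drop 4: T rot0 at col 1 lands with bottom-row=2; cleared 1 line(s) (total 2); column heights now [4 2 3 2], max=4
Drop 5: S rot0 at col 1 lands with bottom-row=3; cleared 0 line(s) (total 2); column heights now [4 4 5 5], max=5
Drop 6: J rot0 at col 1 lands with bottom-row=5; cleared 0 line(s) (total 2); column heights now [4 7 6 6], max=7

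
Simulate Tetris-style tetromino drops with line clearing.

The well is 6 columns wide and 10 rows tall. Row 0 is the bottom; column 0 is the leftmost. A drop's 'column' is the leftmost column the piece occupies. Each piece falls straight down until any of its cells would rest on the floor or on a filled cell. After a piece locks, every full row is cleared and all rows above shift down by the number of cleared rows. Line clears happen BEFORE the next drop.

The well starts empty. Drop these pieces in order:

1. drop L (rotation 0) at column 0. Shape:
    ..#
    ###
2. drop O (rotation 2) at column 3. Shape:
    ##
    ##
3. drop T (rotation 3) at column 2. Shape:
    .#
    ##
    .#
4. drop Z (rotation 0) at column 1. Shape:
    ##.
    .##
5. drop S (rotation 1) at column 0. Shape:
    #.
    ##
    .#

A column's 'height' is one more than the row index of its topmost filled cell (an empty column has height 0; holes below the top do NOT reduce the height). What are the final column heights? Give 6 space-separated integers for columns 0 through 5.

Drop 1: L rot0 at col 0 lands with bottom-row=0; cleared 0 line(s) (total 0); column heights now [1 1 2 0 0 0], max=2
Drop 2: O rot2 at col 3 lands with bottom-row=0; cleared 0 line(s) (total 0); column heights now [1 1 2 2 2 0], max=2
Drop 3: T rot3 at col 2 lands with bottom-row=2; cleared 0 line(s) (total 0); column heights now [1 1 4 5 2 0], max=5
Drop 4: Z rot0 at col 1 lands with bottom-row=5; cleared 0 line(s) (total 0); column heights now [1 7 7 6 2 0], max=7
Drop 5: S rot1 at col 0 lands with bottom-row=7; cleared 0 line(s) (total 0); column heights now [10 9 7 6 2 0], max=10

Answer: 10 9 7 6 2 0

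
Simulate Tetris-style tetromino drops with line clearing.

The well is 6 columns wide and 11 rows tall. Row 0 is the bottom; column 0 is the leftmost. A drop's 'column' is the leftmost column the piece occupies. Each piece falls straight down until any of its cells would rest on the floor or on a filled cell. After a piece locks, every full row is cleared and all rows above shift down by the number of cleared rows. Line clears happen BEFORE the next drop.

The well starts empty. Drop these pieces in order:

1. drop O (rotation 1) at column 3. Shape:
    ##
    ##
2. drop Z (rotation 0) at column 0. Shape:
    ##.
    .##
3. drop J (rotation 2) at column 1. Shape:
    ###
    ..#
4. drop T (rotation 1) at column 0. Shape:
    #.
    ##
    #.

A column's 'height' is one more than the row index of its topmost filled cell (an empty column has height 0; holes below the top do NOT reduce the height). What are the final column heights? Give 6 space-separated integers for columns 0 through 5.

Answer: 6 5 4 4 2 0

Derivation:
Drop 1: O rot1 at col 3 lands with bottom-row=0; cleared 0 line(s) (total 0); column heights now [0 0 0 2 2 0], max=2
Drop 2: Z rot0 at col 0 lands with bottom-row=0; cleared 0 line(s) (total 0); column heights now [2 2 1 2 2 0], max=2
Drop 3: J rot2 at col 1 lands with bottom-row=2; cleared 0 line(s) (total 0); column heights now [2 4 4 4 2 0], max=4
Drop 4: T rot1 at col 0 lands with bottom-row=3; cleared 0 line(s) (total 0); column heights now [6 5 4 4 2 0], max=6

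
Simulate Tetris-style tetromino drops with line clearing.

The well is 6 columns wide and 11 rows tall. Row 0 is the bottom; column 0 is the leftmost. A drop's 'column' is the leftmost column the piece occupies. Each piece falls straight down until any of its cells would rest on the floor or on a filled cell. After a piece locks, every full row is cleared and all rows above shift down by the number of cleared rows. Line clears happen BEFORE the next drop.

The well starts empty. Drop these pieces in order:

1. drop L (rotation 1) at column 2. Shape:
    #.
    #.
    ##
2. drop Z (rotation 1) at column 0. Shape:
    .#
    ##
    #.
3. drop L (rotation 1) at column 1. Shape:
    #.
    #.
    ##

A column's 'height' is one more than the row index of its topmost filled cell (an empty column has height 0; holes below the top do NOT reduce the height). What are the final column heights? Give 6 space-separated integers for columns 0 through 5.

Drop 1: L rot1 at col 2 lands with bottom-row=0; cleared 0 line(s) (total 0); column heights now [0 0 3 1 0 0], max=3
Drop 2: Z rot1 at col 0 lands with bottom-row=0; cleared 0 line(s) (total 0); column heights now [2 3 3 1 0 0], max=3
Drop 3: L rot1 at col 1 lands with bottom-row=3; cleared 0 line(s) (total 0); column heights now [2 6 4 1 0 0], max=6

Answer: 2 6 4 1 0 0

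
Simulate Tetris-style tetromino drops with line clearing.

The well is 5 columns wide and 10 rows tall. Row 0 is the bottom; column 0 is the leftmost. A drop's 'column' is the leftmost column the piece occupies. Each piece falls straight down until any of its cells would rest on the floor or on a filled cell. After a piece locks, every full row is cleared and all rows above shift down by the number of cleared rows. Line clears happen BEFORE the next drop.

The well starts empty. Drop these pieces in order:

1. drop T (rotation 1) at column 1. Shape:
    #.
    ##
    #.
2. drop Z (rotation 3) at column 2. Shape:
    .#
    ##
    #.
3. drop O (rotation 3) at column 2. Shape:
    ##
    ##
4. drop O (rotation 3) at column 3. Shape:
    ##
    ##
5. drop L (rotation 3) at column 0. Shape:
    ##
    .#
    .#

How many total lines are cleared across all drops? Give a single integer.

Drop 1: T rot1 at col 1 lands with bottom-row=0; cleared 0 line(s) (total 0); column heights now [0 3 2 0 0], max=3
Drop 2: Z rot3 at col 2 lands with bottom-row=2; cleared 0 line(s) (total 0); column heights now [0 3 4 5 0], max=5
Drop 3: O rot3 at col 2 lands with bottom-row=5; cleared 0 line(s) (total 0); column heights now [0 3 7 7 0], max=7
Drop 4: O rot3 at col 3 lands with bottom-row=7; cleared 0 line(s) (total 0); column heights now [0 3 7 9 9], max=9
Drop 5: L rot3 at col 0 lands with bottom-row=3; cleared 0 line(s) (total 0); column heights now [6 6 7 9 9], max=9

Answer: 0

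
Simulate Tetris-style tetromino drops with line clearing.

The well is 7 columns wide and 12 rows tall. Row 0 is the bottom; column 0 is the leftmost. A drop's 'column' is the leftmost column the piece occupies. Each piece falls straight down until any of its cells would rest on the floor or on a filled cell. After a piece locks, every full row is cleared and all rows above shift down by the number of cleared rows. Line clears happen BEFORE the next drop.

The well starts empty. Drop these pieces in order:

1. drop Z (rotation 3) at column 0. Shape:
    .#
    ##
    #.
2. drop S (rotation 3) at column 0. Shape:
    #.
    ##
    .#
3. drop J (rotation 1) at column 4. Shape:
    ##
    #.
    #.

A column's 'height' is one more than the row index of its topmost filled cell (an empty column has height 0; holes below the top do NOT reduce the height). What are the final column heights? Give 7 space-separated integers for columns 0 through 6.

Answer: 6 5 0 0 3 3 0

Derivation:
Drop 1: Z rot3 at col 0 lands with bottom-row=0; cleared 0 line(s) (total 0); column heights now [2 3 0 0 0 0 0], max=3
Drop 2: S rot3 at col 0 lands with bottom-row=3; cleared 0 line(s) (total 0); column heights now [6 5 0 0 0 0 0], max=6
Drop 3: J rot1 at col 4 lands with bottom-row=0; cleared 0 line(s) (total 0); column heights now [6 5 0 0 3 3 0], max=6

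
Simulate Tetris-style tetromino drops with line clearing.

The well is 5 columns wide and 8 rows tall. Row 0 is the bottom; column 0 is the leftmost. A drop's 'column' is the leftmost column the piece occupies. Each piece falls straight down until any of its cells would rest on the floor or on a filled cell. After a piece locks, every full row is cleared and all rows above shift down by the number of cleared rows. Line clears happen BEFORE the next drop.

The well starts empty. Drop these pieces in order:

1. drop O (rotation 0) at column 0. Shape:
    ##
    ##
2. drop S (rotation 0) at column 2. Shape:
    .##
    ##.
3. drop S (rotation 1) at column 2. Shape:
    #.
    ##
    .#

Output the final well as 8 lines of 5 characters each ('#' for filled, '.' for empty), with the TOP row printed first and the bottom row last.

Answer: .....
.....
.....
..#..
..##.
...#.
##.##
####.

Derivation:
Drop 1: O rot0 at col 0 lands with bottom-row=0; cleared 0 line(s) (total 0); column heights now [2 2 0 0 0], max=2
Drop 2: S rot0 at col 2 lands with bottom-row=0; cleared 0 line(s) (total 0); column heights now [2 2 1 2 2], max=2
Drop 3: S rot1 at col 2 lands with bottom-row=2; cleared 0 line(s) (total 0); column heights now [2 2 5 4 2], max=5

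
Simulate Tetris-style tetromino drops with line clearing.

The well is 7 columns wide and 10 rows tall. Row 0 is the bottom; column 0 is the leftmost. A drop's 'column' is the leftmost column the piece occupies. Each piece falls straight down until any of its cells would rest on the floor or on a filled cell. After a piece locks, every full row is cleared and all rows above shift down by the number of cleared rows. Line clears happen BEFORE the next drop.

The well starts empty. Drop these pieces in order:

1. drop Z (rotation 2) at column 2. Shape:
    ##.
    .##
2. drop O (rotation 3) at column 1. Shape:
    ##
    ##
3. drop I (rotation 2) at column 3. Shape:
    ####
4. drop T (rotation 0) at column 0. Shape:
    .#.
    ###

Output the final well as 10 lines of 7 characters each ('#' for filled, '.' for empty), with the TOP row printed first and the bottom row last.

Answer: .......
.......
.......
.......
.#.....
###....
.##....
.######
..##...
...##..

Derivation:
Drop 1: Z rot2 at col 2 lands with bottom-row=0; cleared 0 line(s) (total 0); column heights now [0 0 2 2 1 0 0], max=2
Drop 2: O rot3 at col 1 lands with bottom-row=2; cleared 0 line(s) (total 0); column heights now [0 4 4 2 1 0 0], max=4
Drop 3: I rot2 at col 3 lands with bottom-row=2; cleared 0 line(s) (total 0); column heights now [0 4 4 3 3 3 3], max=4
Drop 4: T rot0 at col 0 lands with bottom-row=4; cleared 0 line(s) (total 0); column heights now [5 6 5 3 3 3 3], max=6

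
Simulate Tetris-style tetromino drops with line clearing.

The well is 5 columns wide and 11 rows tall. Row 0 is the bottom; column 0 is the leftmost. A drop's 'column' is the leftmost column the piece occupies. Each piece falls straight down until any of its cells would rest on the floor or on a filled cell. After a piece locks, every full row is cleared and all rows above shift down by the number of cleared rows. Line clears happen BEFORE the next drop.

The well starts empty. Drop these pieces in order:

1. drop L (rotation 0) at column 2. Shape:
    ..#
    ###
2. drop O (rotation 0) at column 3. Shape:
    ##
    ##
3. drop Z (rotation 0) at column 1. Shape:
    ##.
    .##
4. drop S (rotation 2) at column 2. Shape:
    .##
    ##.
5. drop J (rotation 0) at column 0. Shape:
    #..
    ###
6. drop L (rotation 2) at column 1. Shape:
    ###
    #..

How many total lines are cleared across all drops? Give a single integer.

Drop 1: L rot0 at col 2 lands with bottom-row=0; cleared 0 line(s) (total 0); column heights now [0 0 1 1 2], max=2
Drop 2: O rot0 at col 3 lands with bottom-row=2; cleared 0 line(s) (total 0); column heights now [0 0 1 4 4], max=4
Drop 3: Z rot0 at col 1 lands with bottom-row=4; cleared 0 line(s) (total 0); column heights now [0 6 6 5 4], max=6
Drop 4: S rot2 at col 2 lands with bottom-row=6; cleared 0 line(s) (total 0); column heights now [0 6 7 8 8], max=8
Drop 5: J rot0 at col 0 lands with bottom-row=7; cleared 1 line(s) (total 1); column heights now [8 6 7 7 4], max=8
Drop 6: L rot2 at col 1 lands with bottom-row=6; cleared 0 line(s) (total 1); column heights now [8 8 8 8 4], max=8

Answer: 1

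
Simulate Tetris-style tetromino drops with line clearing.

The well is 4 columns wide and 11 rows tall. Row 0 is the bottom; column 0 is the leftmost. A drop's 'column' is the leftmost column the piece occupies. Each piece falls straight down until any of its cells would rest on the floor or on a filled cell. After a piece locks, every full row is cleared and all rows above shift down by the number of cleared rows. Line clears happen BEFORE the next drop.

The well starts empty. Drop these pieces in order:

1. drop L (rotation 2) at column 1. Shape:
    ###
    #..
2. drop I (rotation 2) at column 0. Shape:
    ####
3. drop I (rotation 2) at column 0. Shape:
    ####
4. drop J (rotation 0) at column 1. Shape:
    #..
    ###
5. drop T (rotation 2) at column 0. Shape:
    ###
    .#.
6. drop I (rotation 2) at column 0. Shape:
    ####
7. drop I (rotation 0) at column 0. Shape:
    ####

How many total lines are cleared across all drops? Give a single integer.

Drop 1: L rot2 at col 1 lands with bottom-row=0; cleared 0 line(s) (total 0); column heights now [0 2 2 2], max=2
Drop 2: I rot2 at col 0 lands with bottom-row=2; cleared 1 line(s) (total 1); column heights now [0 2 2 2], max=2
Drop 3: I rot2 at col 0 lands with bottom-row=2; cleared 1 line(s) (total 2); column heights now [0 2 2 2], max=2
Drop 4: J rot0 at col 1 lands with bottom-row=2; cleared 0 line(s) (total 2); column heights now [0 4 3 3], max=4
Drop 5: T rot2 at col 0 lands with bottom-row=4; cleared 0 line(s) (total 2); column heights now [6 6 6 3], max=6
Drop 6: I rot2 at col 0 lands with bottom-row=6; cleared 1 line(s) (total 3); column heights now [6 6 6 3], max=6
Drop 7: I rot0 at col 0 lands with bottom-row=6; cleared 1 line(s) (total 4); column heights now [6 6 6 3], max=6

Answer: 4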